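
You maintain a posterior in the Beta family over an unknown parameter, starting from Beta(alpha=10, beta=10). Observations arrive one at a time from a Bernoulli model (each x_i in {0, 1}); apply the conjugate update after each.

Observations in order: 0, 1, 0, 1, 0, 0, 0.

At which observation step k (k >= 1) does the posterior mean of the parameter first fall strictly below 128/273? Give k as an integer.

k = 6

obs 1: x=0 → posterior Beta(10, 11)
obs 2: x=1 → posterior Beta(11, 11)
obs 3: x=0 → posterior Beta(11, 12)
obs 4: x=1 → posterior Beta(12, 12)
obs 5: x=0 → posterior Beta(12, 13)
obs 6: x=0 → posterior Beta(12, 14)
obs 7: x=0 → posterior Beta(12, 15)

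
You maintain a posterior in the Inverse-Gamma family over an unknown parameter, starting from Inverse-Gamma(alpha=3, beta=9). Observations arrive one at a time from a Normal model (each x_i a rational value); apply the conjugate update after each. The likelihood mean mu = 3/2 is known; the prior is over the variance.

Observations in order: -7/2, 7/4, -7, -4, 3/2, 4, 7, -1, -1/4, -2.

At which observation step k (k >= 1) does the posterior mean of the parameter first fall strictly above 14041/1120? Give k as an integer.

k = 3

obs 1: x=-7/2 → posterior Inverse-Gamma(7/2, 43/2)
obs 2: x=7/4 → posterior Inverse-Gamma(4, 689/32)
obs 3: x=-7 → posterior Inverse-Gamma(9/2, 1845/32)
obs 4: x=-4 → posterior Inverse-Gamma(5, 2329/32)
obs 5: x=3/2 → posterior Inverse-Gamma(11/2, 2329/32)
obs 6: x=4 → posterior Inverse-Gamma(6, 2429/32)
obs 7: x=7 → posterior Inverse-Gamma(13/2, 2913/32)
obs 8: x=-1 → posterior Inverse-Gamma(7, 3013/32)
obs 9: x=-1/4 → posterior Inverse-Gamma(15/2, 1531/16)
obs 10: x=-2 → posterior Inverse-Gamma(8, 1629/16)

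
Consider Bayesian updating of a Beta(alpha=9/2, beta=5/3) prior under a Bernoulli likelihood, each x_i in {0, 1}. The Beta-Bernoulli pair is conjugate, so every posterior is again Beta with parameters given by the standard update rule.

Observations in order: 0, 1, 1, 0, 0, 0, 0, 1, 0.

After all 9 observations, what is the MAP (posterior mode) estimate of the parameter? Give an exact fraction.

obs 1: x=0 → posterior Beta(9/2, 8/3)
obs 2: x=1 → posterior Beta(11/2, 8/3)
obs 3: x=1 → posterior Beta(13/2, 8/3)
obs 4: x=0 → posterior Beta(13/2, 11/3)
obs 5: x=0 → posterior Beta(13/2, 14/3)
obs 6: x=0 → posterior Beta(13/2, 17/3)
obs 7: x=0 → posterior Beta(13/2, 20/3)
obs 8: x=1 → posterior Beta(15/2, 20/3)
obs 9: x=0 → posterior Beta(15/2, 23/3)

39/79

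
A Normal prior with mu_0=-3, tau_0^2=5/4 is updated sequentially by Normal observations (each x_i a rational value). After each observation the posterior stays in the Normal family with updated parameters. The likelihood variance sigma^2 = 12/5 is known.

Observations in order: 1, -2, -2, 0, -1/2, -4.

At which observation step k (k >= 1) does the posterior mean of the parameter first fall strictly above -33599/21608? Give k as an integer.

obs 1: x=1 → posterior Normal(-119/73, 60/73)
obs 2: x=-2 → posterior Normal(-169/98, 30/49)
obs 3: x=-2 → posterior Normal(-73/41, 20/41)
obs 4: x=0 → posterior Normal(-219/148, 15/37)
obs 5: x=-1/2 → posterior Normal(-463/346, 60/173)
obs 6: x=-4 → posterior Normal(-221/132, 10/33)

k = 4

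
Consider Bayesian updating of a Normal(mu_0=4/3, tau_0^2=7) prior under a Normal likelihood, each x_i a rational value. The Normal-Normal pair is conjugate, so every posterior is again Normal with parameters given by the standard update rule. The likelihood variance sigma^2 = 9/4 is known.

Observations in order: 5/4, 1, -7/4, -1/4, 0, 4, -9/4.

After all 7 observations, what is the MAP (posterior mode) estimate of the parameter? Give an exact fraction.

obs 1: x=5/4 → posterior Normal(47/37, 63/37)
obs 2: x=1 → posterior Normal(15/13, 63/65)
obs 3: x=-7/4 → posterior Normal(26/93, 21/31)
obs 4: x=-1/4 → posterior Normal(19/121, 63/121)
obs 5: x=0 → posterior Normal(19/149, 63/149)
obs 6: x=4 → posterior Normal(131/177, 21/59)
obs 7: x=-9/4 → posterior Normal(68/205, 63/205)

68/205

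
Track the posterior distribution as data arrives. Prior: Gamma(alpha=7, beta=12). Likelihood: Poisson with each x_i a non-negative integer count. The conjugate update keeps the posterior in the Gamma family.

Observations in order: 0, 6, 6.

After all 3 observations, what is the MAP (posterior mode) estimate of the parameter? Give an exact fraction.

obs 1: x=0 → posterior Gamma(7, 13)
obs 2: x=6 → posterior Gamma(13, 14)
obs 3: x=6 → posterior Gamma(19, 15)

6/5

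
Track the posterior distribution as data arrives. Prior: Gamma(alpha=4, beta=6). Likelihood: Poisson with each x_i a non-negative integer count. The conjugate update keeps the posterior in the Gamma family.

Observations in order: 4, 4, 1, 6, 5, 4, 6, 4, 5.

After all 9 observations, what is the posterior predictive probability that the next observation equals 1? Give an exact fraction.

16046953530764192621473966937628574669361114501953125/95780971304118053647396689196894323976171195136475136

obs 1: x=4 → posterior Gamma(8, 7)
obs 2: x=4 → posterior Gamma(12, 8)
obs 3: x=1 → posterior Gamma(13, 9)
obs 4: x=6 → posterior Gamma(19, 10)
obs 5: x=5 → posterior Gamma(24, 11)
obs 6: x=4 → posterior Gamma(28, 12)
obs 7: x=6 → posterior Gamma(34, 13)
obs 8: x=4 → posterior Gamma(38, 14)
obs 9: x=5 → posterior Gamma(43, 15)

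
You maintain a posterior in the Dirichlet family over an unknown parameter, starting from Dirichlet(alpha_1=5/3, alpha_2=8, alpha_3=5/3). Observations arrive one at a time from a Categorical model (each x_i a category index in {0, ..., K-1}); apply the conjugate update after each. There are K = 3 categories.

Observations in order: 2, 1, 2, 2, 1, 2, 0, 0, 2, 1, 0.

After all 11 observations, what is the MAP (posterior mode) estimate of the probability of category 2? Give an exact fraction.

obs 1: x=2 → posterior Dirichlet(5/3, 8, 8/3)
obs 2: x=1 → posterior Dirichlet(5/3, 9, 8/3)
obs 3: x=2 → posterior Dirichlet(5/3, 9, 11/3)
obs 4: x=2 → posterior Dirichlet(5/3, 9, 14/3)
obs 5: x=1 → posterior Dirichlet(5/3, 10, 14/3)
obs 6: x=2 → posterior Dirichlet(5/3, 10, 17/3)
obs 7: x=0 → posterior Dirichlet(8/3, 10, 17/3)
obs 8: x=0 → posterior Dirichlet(11/3, 10, 17/3)
obs 9: x=2 → posterior Dirichlet(11/3, 10, 20/3)
obs 10: x=1 → posterior Dirichlet(11/3, 11, 20/3)
obs 11: x=0 → posterior Dirichlet(14/3, 11, 20/3)

17/58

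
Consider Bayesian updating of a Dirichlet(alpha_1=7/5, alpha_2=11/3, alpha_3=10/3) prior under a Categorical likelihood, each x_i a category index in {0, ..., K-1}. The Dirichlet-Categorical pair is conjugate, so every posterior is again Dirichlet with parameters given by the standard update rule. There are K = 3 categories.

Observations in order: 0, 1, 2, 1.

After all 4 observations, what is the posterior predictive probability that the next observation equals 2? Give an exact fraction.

65/186

obs 1: x=0 → posterior Dirichlet(12/5, 11/3, 10/3)
obs 2: x=1 → posterior Dirichlet(12/5, 14/3, 10/3)
obs 3: x=2 → posterior Dirichlet(12/5, 14/3, 13/3)
obs 4: x=1 → posterior Dirichlet(12/5, 17/3, 13/3)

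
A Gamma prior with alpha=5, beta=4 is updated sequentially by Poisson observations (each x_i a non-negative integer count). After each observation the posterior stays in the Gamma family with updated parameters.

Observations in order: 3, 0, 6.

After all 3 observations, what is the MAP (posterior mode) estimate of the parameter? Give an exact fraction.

13/7

obs 1: x=3 → posterior Gamma(8, 5)
obs 2: x=0 → posterior Gamma(8, 6)
obs 3: x=6 → posterior Gamma(14, 7)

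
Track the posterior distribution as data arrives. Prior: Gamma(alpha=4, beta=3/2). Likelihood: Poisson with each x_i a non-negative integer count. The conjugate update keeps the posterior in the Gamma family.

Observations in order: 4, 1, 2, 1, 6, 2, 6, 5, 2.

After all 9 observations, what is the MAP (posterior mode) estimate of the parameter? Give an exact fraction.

obs 1: x=4 → posterior Gamma(8, 5/2)
obs 2: x=1 → posterior Gamma(9, 7/2)
obs 3: x=2 → posterior Gamma(11, 9/2)
obs 4: x=1 → posterior Gamma(12, 11/2)
obs 5: x=6 → posterior Gamma(18, 13/2)
obs 6: x=2 → posterior Gamma(20, 15/2)
obs 7: x=6 → posterior Gamma(26, 17/2)
obs 8: x=5 → posterior Gamma(31, 19/2)
obs 9: x=2 → posterior Gamma(33, 21/2)

64/21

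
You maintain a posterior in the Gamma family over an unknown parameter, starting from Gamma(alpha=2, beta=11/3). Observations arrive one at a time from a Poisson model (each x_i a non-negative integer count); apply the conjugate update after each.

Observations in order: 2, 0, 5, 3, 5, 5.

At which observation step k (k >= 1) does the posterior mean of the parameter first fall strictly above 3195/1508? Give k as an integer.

k = 6

obs 1: x=2 → posterior Gamma(4, 14/3)
obs 2: x=0 → posterior Gamma(4, 17/3)
obs 3: x=5 → posterior Gamma(9, 20/3)
obs 4: x=3 → posterior Gamma(12, 23/3)
obs 5: x=5 → posterior Gamma(17, 26/3)
obs 6: x=5 → posterior Gamma(22, 29/3)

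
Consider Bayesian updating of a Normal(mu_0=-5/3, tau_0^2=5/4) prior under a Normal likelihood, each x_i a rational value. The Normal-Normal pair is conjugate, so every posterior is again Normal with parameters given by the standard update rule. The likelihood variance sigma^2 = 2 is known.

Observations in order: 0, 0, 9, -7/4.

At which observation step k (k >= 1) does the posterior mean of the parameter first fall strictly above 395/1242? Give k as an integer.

k = 3

obs 1: x=0 → posterior Normal(-40/39, 10/13)
obs 2: x=0 → posterior Normal(-20/27, 5/9)
obs 3: x=9 → posterior Normal(95/69, 10/23)
obs 4: x=-7/4 → posterior Normal(275/336, 5/14)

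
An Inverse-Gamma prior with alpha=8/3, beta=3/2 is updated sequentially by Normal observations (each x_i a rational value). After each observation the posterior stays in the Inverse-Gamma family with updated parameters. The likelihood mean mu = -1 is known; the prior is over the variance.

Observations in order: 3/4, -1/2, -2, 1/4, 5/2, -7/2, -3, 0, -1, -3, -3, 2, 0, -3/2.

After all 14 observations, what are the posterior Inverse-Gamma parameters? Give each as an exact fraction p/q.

obs 1: x=3/4 → posterior Inverse-Gamma(19/6, 97/32)
obs 2: x=-1/2 → posterior Inverse-Gamma(11/3, 101/32)
obs 3: x=-2 → posterior Inverse-Gamma(25/6, 117/32)
obs 4: x=1/4 → posterior Inverse-Gamma(14/3, 71/16)
obs 5: x=5/2 → posterior Inverse-Gamma(31/6, 169/16)
obs 6: x=-7/2 → posterior Inverse-Gamma(17/3, 219/16)
obs 7: x=-3 → posterior Inverse-Gamma(37/6, 251/16)
obs 8: x=0 → posterior Inverse-Gamma(20/3, 259/16)
obs 9: x=-1 → posterior Inverse-Gamma(43/6, 259/16)
obs 10: x=-3 → posterior Inverse-Gamma(23/3, 291/16)
obs 11: x=-3 → posterior Inverse-Gamma(49/6, 323/16)
obs 12: x=2 → posterior Inverse-Gamma(26/3, 395/16)
obs 13: x=0 → posterior Inverse-Gamma(55/6, 403/16)
obs 14: x=-3/2 → posterior Inverse-Gamma(29/3, 405/16)

alpha=29/3, beta=405/16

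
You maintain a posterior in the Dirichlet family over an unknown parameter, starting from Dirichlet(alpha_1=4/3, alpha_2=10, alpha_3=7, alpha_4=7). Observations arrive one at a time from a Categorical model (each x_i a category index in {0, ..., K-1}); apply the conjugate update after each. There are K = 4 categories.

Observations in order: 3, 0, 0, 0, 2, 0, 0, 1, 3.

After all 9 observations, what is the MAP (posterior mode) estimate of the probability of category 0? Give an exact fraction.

16/91

obs 1: x=3 → posterior Dirichlet(4/3, 10, 7, 8)
obs 2: x=0 → posterior Dirichlet(7/3, 10, 7, 8)
obs 3: x=0 → posterior Dirichlet(10/3, 10, 7, 8)
obs 4: x=0 → posterior Dirichlet(13/3, 10, 7, 8)
obs 5: x=2 → posterior Dirichlet(13/3, 10, 8, 8)
obs 6: x=0 → posterior Dirichlet(16/3, 10, 8, 8)
obs 7: x=0 → posterior Dirichlet(19/3, 10, 8, 8)
obs 8: x=1 → posterior Dirichlet(19/3, 11, 8, 8)
obs 9: x=3 → posterior Dirichlet(19/3, 11, 8, 9)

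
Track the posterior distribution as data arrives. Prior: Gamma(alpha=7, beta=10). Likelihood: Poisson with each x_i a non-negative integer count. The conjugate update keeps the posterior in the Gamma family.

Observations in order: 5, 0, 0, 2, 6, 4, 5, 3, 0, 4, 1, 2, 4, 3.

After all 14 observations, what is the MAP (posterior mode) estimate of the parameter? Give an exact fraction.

obs 1: x=5 → posterior Gamma(12, 11)
obs 2: x=0 → posterior Gamma(12, 12)
obs 3: x=0 → posterior Gamma(12, 13)
obs 4: x=2 → posterior Gamma(14, 14)
obs 5: x=6 → posterior Gamma(20, 15)
obs 6: x=4 → posterior Gamma(24, 16)
obs 7: x=5 → posterior Gamma(29, 17)
obs 8: x=3 → posterior Gamma(32, 18)
obs 9: x=0 → posterior Gamma(32, 19)
obs 10: x=4 → posterior Gamma(36, 20)
obs 11: x=1 → posterior Gamma(37, 21)
obs 12: x=2 → posterior Gamma(39, 22)
obs 13: x=4 → posterior Gamma(43, 23)
obs 14: x=3 → posterior Gamma(46, 24)

15/8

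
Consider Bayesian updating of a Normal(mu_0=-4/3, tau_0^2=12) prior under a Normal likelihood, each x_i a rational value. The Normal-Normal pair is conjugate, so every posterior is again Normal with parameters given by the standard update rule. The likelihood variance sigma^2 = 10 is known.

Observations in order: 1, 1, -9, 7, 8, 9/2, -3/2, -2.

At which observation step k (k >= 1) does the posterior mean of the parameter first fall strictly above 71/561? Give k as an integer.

k = 2

obs 1: x=1 → posterior Normal(-2/33, 60/11)
obs 2: x=1 → posterior Normal(16/51, 60/17)
obs 3: x=-9 → posterior Normal(-146/69, 60/23)
obs 4: x=7 → posterior Normal(-20/87, 60/29)
obs 5: x=8 → posterior Normal(124/105, 12/7)
obs 6: x=9/2 → posterior Normal(5/3, 60/41)
obs 7: x=-3/2 → posterior Normal(178/141, 60/47)
obs 8: x=-2 → posterior Normal(142/159, 60/53)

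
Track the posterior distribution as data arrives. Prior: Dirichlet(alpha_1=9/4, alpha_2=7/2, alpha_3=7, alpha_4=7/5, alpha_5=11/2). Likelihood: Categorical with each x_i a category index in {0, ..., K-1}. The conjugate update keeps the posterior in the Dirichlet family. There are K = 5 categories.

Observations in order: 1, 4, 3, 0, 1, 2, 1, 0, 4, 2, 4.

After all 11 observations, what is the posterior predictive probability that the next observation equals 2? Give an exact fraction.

obs 1: x=1 → posterior Dirichlet(9/4, 9/2, 7, 7/5, 11/2)
obs 2: x=4 → posterior Dirichlet(9/4, 9/2, 7, 7/5, 13/2)
obs 3: x=3 → posterior Dirichlet(9/4, 9/2, 7, 12/5, 13/2)
obs 4: x=0 → posterior Dirichlet(13/4, 9/2, 7, 12/5, 13/2)
obs 5: x=1 → posterior Dirichlet(13/4, 11/2, 7, 12/5, 13/2)
obs 6: x=2 → posterior Dirichlet(13/4, 11/2, 8, 12/5, 13/2)
obs 7: x=1 → posterior Dirichlet(13/4, 13/2, 8, 12/5, 13/2)
obs 8: x=0 → posterior Dirichlet(17/4, 13/2, 8, 12/5, 13/2)
obs 9: x=4 → posterior Dirichlet(17/4, 13/2, 8, 12/5, 15/2)
obs 10: x=2 → posterior Dirichlet(17/4, 13/2, 9, 12/5, 15/2)
obs 11: x=4 → posterior Dirichlet(17/4, 13/2, 9, 12/5, 17/2)

180/613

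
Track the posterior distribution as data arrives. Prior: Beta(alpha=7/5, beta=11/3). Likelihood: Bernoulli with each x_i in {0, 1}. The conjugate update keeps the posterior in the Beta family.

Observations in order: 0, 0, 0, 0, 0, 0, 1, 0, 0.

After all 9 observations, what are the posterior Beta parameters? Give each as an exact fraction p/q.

obs 1: x=0 → posterior Beta(7/5, 14/3)
obs 2: x=0 → posterior Beta(7/5, 17/3)
obs 3: x=0 → posterior Beta(7/5, 20/3)
obs 4: x=0 → posterior Beta(7/5, 23/3)
obs 5: x=0 → posterior Beta(7/5, 26/3)
obs 6: x=0 → posterior Beta(7/5, 29/3)
obs 7: x=1 → posterior Beta(12/5, 29/3)
obs 8: x=0 → posterior Beta(12/5, 32/3)
obs 9: x=0 → posterior Beta(12/5, 35/3)

alpha=12/5, beta=35/3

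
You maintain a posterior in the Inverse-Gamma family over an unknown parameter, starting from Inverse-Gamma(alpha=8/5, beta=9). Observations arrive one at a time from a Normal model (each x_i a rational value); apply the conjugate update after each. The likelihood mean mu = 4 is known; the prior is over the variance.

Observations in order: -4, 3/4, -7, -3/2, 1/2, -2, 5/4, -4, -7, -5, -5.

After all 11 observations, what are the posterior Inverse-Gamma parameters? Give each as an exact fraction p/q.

obs 1: x=-4 → posterior Inverse-Gamma(21/10, 41)
obs 2: x=3/4 → posterior Inverse-Gamma(13/5, 1481/32)
obs 3: x=-7 → posterior Inverse-Gamma(31/10, 3417/32)
obs 4: x=-3/2 → posterior Inverse-Gamma(18/5, 3901/32)
obs 5: x=1/2 → posterior Inverse-Gamma(41/10, 4097/32)
obs 6: x=-2 → posterior Inverse-Gamma(23/5, 4673/32)
obs 7: x=5/4 → posterior Inverse-Gamma(51/10, 2397/16)
obs 8: x=-4 → posterior Inverse-Gamma(28/5, 2909/16)
obs 9: x=-7 → posterior Inverse-Gamma(61/10, 3877/16)
obs 10: x=-5 → posterior Inverse-Gamma(33/5, 4525/16)
obs 11: x=-5 → posterior Inverse-Gamma(71/10, 5173/16)

alpha=71/10, beta=5173/16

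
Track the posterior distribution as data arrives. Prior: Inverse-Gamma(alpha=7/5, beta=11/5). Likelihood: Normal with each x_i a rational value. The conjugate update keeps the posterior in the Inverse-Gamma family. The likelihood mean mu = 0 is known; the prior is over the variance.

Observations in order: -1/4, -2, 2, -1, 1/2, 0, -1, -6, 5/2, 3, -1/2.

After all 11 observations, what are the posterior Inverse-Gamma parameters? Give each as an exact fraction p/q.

obs 1: x=-1/4 → posterior Inverse-Gamma(19/10, 357/160)
obs 2: x=-2 → posterior Inverse-Gamma(12/5, 677/160)
obs 3: x=2 → posterior Inverse-Gamma(29/10, 997/160)
obs 4: x=-1 → posterior Inverse-Gamma(17/5, 1077/160)
obs 5: x=1/2 → posterior Inverse-Gamma(39/10, 1097/160)
obs 6: x=0 → posterior Inverse-Gamma(22/5, 1097/160)
obs 7: x=-1 → posterior Inverse-Gamma(49/10, 1177/160)
obs 8: x=-6 → posterior Inverse-Gamma(27/5, 4057/160)
obs 9: x=5/2 → posterior Inverse-Gamma(59/10, 4557/160)
obs 10: x=3 → posterior Inverse-Gamma(32/5, 5277/160)
obs 11: x=-1/2 → posterior Inverse-Gamma(69/10, 5297/160)

alpha=69/10, beta=5297/160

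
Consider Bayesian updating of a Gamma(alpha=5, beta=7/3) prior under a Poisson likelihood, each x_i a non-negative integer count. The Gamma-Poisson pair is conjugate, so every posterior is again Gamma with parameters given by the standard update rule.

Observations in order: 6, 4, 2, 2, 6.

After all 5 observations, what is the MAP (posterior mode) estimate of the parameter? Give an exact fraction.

obs 1: x=6 → posterior Gamma(11, 10/3)
obs 2: x=4 → posterior Gamma(15, 13/3)
obs 3: x=2 → posterior Gamma(17, 16/3)
obs 4: x=2 → posterior Gamma(19, 19/3)
obs 5: x=6 → posterior Gamma(25, 22/3)

36/11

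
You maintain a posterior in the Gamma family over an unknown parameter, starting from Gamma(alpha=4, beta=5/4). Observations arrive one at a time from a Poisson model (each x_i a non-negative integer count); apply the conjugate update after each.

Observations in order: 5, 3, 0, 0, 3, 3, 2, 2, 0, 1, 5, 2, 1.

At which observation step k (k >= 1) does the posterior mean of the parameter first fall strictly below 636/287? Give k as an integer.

obs 1: x=5 → posterior Gamma(9, 9/4)
obs 2: x=3 → posterior Gamma(12, 13/4)
obs 3: x=0 → posterior Gamma(12, 17/4)
obs 4: x=0 → posterior Gamma(12, 21/4)
obs 5: x=3 → posterior Gamma(15, 25/4)
obs 6: x=3 → posterior Gamma(18, 29/4)
obs 7: x=2 → posterior Gamma(20, 33/4)
obs 8: x=2 → posterior Gamma(22, 37/4)
obs 9: x=0 → posterior Gamma(22, 41/4)
obs 10: x=1 → posterior Gamma(23, 45/4)
obs 11: x=5 → posterior Gamma(28, 49/4)
obs 12: x=2 → posterior Gamma(30, 53/4)
obs 13: x=1 → posterior Gamma(31, 57/4)

k = 9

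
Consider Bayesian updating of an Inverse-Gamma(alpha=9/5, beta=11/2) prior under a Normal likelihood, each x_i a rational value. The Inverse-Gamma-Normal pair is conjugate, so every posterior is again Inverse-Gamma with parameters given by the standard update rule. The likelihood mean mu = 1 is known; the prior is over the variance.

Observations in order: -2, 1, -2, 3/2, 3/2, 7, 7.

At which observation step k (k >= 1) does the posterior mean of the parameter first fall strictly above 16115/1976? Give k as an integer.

obs 1: x=-2 → posterior Inverse-Gamma(23/10, 10)
obs 2: x=1 → posterior Inverse-Gamma(14/5, 10)
obs 3: x=-2 → posterior Inverse-Gamma(33/10, 29/2)
obs 4: x=3/2 → posterior Inverse-Gamma(19/5, 117/8)
obs 5: x=3/2 → posterior Inverse-Gamma(43/10, 59/4)
obs 6: x=7 → posterior Inverse-Gamma(24/5, 131/4)
obs 7: x=7 → posterior Inverse-Gamma(53/10, 203/4)

k = 6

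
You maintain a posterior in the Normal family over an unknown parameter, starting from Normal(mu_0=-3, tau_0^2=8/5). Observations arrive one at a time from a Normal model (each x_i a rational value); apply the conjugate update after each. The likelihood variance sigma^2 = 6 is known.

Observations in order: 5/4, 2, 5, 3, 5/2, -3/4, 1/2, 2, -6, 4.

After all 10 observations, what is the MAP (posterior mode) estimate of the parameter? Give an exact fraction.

obs 1: x=5/4 → posterior Normal(-40/19, 24/19)
obs 2: x=2 → posterior Normal(-32/23, 24/23)
obs 3: x=5 → posterior Normal(-4/9, 8/9)
obs 4: x=3 → posterior Normal(0, 24/31)
obs 5: x=5/2 → posterior Normal(2/7, 24/35)
obs 6: x=-3/4 → posterior Normal(7/39, 8/13)
obs 7: x=1/2 → posterior Normal(9/43, 24/43)
obs 8: x=2 → posterior Normal(17/47, 24/47)
obs 9: x=-6 → posterior Normal(-7/51, 8/17)
obs 10: x=4 → posterior Normal(9/55, 24/55)

9/55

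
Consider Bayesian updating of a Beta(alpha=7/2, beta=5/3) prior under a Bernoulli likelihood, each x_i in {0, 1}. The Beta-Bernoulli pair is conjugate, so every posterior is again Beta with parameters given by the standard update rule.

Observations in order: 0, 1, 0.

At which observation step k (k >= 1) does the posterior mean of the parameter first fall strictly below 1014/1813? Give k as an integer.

obs 1: x=0 → posterior Beta(7/2, 8/3)
obs 2: x=1 → posterior Beta(9/2, 8/3)
obs 3: x=0 → posterior Beta(9/2, 11/3)

k = 3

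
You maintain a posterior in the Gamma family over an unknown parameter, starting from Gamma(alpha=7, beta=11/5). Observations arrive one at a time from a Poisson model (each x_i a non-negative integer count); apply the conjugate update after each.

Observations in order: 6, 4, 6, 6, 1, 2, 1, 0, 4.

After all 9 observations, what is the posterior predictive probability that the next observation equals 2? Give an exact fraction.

obs 1: x=6 → posterior Gamma(13, 16/5)
obs 2: x=4 → posterior Gamma(17, 21/5)
obs 3: x=6 → posterior Gamma(23, 26/5)
obs 4: x=6 → posterior Gamma(29, 31/5)
obs 5: x=1 → posterior Gamma(30, 36/5)
obs 6: x=2 → posterior Gamma(32, 41/5)
obs 7: x=1 → posterior Gamma(33, 46/5)
obs 8: x=0 → posterior Gamma(33, 51/5)
obs 9: x=4 → posterior Gamma(37, 56/5)

846939392220932229191555462263727627055265872977052327892101575475200/4244861897142842325845994363322721652637918676158764075736824400853941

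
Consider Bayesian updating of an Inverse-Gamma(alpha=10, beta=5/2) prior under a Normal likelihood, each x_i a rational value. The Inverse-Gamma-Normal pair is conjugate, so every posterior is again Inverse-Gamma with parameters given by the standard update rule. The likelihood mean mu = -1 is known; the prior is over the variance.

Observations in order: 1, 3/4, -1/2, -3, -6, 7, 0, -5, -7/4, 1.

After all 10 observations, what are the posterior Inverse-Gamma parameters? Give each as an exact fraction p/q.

alpha=15, beta=1015/16

obs 1: x=1 → posterior Inverse-Gamma(21/2, 9/2)
obs 2: x=3/4 → posterior Inverse-Gamma(11, 193/32)
obs 3: x=-1/2 → posterior Inverse-Gamma(23/2, 197/32)
obs 4: x=-3 → posterior Inverse-Gamma(12, 261/32)
obs 5: x=-6 → posterior Inverse-Gamma(25/2, 661/32)
obs 6: x=7 → posterior Inverse-Gamma(13, 1685/32)
obs 7: x=0 → posterior Inverse-Gamma(27/2, 1701/32)
obs 8: x=-5 → posterior Inverse-Gamma(14, 1957/32)
obs 9: x=-7/4 → posterior Inverse-Gamma(29/2, 983/16)
obs 10: x=1 → posterior Inverse-Gamma(15, 1015/16)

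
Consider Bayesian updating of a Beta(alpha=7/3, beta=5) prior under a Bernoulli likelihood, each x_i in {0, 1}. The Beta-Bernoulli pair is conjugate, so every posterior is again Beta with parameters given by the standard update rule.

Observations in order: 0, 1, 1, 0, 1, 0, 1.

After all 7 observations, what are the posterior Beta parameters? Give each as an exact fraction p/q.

alpha=19/3, beta=8

obs 1: x=0 → posterior Beta(7/3, 6)
obs 2: x=1 → posterior Beta(10/3, 6)
obs 3: x=1 → posterior Beta(13/3, 6)
obs 4: x=0 → posterior Beta(13/3, 7)
obs 5: x=1 → posterior Beta(16/3, 7)
obs 6: x=0 → posterior Beta(16/3, 8)
obs 7: x=1 → posterior Beta(19/3, 8)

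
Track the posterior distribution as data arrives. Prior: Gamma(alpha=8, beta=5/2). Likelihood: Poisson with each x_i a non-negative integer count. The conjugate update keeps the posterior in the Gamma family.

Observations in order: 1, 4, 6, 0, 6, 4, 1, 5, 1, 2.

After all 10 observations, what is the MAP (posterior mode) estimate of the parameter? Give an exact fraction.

obs 1: x=1 → posterior Gamma(9, 7/2)
obs 2: x=4 → posterior Gamma(13, 9/2)
obs 3: x=6 → posterior Gamma(19, 11/2)
obs 4: x=0 → posterior Gamma(19, 13/2)
obs 5: x=6 → posterior Gamma(25, 15/2)
obs 6: x=4 → posterior Gamma(29, 17/2)
obs 7: x=1 → posterior Gamma(30, 19/2)
obs 8: x=5 → posterior Gamma(35, 21/2)
obs 9: x=1 → posterior Gamma(36, 23/2)
obs 10: x=2 → posterior Gamma(38, 25/2)

74/25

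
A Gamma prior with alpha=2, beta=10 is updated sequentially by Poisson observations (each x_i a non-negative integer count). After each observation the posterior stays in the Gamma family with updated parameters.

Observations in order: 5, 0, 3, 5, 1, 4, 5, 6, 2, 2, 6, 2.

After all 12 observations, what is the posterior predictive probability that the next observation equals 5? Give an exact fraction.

353391035680714900173907199371459339066425069086802851622027264/10027860709531471276608129612323653414238264145365258534666014247

obs 1: x=5 → posterior Gamma(7, 11)
obs 2: x=0 → posterior Gamma(7, 12)
obs 3: x=3 → posterior Gamma(10, 13)
obs 4: x=5 → posterior Gamma(15, 14)
obs 5: x=1 → posterior Gamma(16, 15)
obs 6: x=4 → posterior Gamma(20, 16)
obs 7: x=5 → posterior Gamma(25, 17)
obs 8: x=6 → posterior Gamma(31, 18)
obs 9: x=2 → posterior Gamma(33, 19)
obs 10: x=2 → posterior Gamma(35, 20)
obs 11: x=6 → posterior Gamma(41, 21)
obs 12: x=2 → posterior Gamma(43, 22)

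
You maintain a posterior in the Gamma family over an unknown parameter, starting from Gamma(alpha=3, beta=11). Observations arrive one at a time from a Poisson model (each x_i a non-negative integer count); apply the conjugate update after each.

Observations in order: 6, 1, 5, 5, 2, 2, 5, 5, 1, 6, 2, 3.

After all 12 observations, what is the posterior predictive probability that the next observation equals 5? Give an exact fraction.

115470816070254891750142612485906869064953611633880952026679154054205/3073854739594344577588458305794668827425350353948898832999011349168128

obs 1: x=6 → posterior Gamma(9, 12)
obs 2: x=1 → posterior Gamma(10, 13)
obs 3: x=5 → posterior Gamma(15, 14)
obs 4: x=5 → posterior Gamma(20, 15)
obs 5: x=2 → posterior Gamma(22, 16)
obs 6: x=2 → posterior Gamma(24, 17)
obs 7: x=5 → posterior Gamma(29, 18)
obs 8: x=5 → posterior Gamma(34, 19)
obs 9: x=1 → posterior Gamma(35, 20)
obs 10: x=6 → posterior Gamma(41, 21)
obs 11: x=2 → posterior Gamma(43, 22)
obs 12: x=3 → posterior Gamma(46, 23)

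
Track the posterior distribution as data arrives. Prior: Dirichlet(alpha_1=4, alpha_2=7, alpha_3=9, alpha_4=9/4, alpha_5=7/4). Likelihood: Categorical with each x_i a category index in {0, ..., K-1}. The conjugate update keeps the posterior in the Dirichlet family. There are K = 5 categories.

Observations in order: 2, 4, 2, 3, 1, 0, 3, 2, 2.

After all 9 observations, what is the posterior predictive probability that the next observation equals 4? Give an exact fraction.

obs 1: x=2 → posterior Dirichlet(4, 7, 10, 9/4, 7/4)
obs 2: x=4 → posterior Dirichlet(4, 7, 10, 9/4, 11/4)
obs 3: x=2 → posterior Dirichlet(4, 7, 11, 9/4, 11/4)
obs 4: x=3 → posterior Dirichlet(4, 7, 11, 13/4, 11/4)
obs 5: x=1 → posterior Dirichlet(4, 8, 11, 13/4, 11/4)
obs 6: x=0 → posterior Dirichlet(5, 8, 11, 13/4, 11/4)
obs 7: x=3 → posterior Dirichlet(5, 8, 11, 17/4, 11/4)
obs 8: x=2 → posterior Dirichlet(5, 8, 12, 17/4, 11/4)
obs 9: x=2 → posterior Dirichlet(5, 8, 13, 17/4, 11/4)

1/12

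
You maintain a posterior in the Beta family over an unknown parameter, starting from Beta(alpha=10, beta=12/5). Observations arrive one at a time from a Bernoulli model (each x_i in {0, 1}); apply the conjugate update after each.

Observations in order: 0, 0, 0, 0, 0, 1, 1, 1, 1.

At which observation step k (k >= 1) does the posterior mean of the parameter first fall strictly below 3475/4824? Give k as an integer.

k = 2

obs 1: x=0 → posterior Beta(10, 17/5)
obs 2: x=0 → posterior Beta(10, 22/5)
obs 3: x=0 → posterior Beta(10, 27/5)
obs 4: x=0 → posterior Beta(10, 32/5)
obs 5: x=0 → posterior Beta(10, 37/5)
obs 6: x=1 → posterior Beta(11, 37/5)
obs 7: x=1 → posterior Beta(12, 37/5)
obs 8: x=1 → posterior Beta(13, 37/5)
obs 9: x=1 → posterior Beta(14, 37/5)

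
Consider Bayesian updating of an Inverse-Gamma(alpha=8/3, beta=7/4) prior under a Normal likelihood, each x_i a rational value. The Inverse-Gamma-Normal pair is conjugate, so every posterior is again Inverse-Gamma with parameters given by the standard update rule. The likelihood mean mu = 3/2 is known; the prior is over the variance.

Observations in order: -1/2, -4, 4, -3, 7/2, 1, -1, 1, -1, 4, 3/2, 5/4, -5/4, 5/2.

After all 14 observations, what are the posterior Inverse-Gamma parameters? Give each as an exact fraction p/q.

obs 1: x=-1/2 → posterior Inverse-Gamma(19/6, 15/4)
obs 2: x=-4 → posterior Inverse-Gamma(11/3, 151/8)
obs 3: x=4 → posterior Inverse-Gamma(25/6, 22)
obs 4: x=-3 → posterior Inverse-Gamma(14/3, 257/8)
obs 5: x=7/2 → posterior Inverse-Gamma(31/6, 273/8)
obs 6: x=1 → posterior Inverse-Gamma(17/3, 137/4)
obs 7: x=-1 → posterior Inverse-Gamma(37/6, 299/8)
obs 8: x=1 → posterior Inverse-Gamma(20/3, 75/2)
obs 9: x=-1 → posterior Inverse-Gamma(43/6, 325/8)
obs 10: x=4 → posterior Inverse-Gamma(23/3, 175/4)
obs 11: x=3/2 → posterior Inverse-Gamma(49/6, 175/4)
obs 12: x=5/4 → posterior Inverse-Gamma(26/3, 1401/32)
obs 13: x=-5/4 → posterior Inverse-Gamma(55/6, 761/16)
obs 14: x=5/2 → posterior Inverse-Gamma(29/3, 769/16)

alpha=29/3, beta=769/16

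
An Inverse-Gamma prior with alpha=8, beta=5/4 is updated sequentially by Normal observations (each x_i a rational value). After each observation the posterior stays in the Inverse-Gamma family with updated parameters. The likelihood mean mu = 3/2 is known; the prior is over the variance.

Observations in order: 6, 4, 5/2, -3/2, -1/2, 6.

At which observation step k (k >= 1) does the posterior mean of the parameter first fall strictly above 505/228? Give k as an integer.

k = 5

obs 1: x=6 → posterior Inverse-Gamma(17/2, 91/8)
obs 2: x=4 → posterior Inverse-Gamma(9, 29/2)
obs 3: x=5/2 → posterior Inverse-Gamma(19/2, 15)
obs 4: x=-3/2 → posterior Inverse-Gamma(10, 39/2)
obs 5: x=-1/2 → posterior Inverse-Gamma(21/2, 43/2)
obs 6: x=6 → posterior Inverse-Gamma(11, 253/8)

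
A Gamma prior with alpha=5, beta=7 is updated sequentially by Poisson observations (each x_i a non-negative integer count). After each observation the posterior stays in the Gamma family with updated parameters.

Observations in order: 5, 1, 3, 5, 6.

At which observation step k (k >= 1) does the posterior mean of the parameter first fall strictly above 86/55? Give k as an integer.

k = 4

obs 1: x=5 → posterior Gamma(10, 8)
obs 2: x=1 → posterior Gamma(11, 9)
obs 3: x=3 → posterior Gamma(14, 10)
obs 4: x=5 → posterior Gamma(19, 11)
obs 5: x=6 → posterior Gamma(25, 12)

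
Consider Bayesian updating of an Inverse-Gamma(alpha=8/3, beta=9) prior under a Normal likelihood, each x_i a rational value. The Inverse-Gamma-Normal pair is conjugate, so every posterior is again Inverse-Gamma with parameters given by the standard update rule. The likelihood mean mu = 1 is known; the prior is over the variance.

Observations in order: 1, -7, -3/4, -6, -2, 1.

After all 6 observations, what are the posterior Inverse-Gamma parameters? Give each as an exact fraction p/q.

alpha=17/3, beta=2289/32

obs 1: x=1 → posterior Inverse-Gamma(19/6, 9)
obs 2: x=-7 → posterior Inverse-Gamma(11/3, 41)
obs 3: x=-3/4 → posterior Inverse-Gamma(25/6, 1361/32)
obs 4: x=-6 → posterior Inverse-Gamma(14/3, 2145/32)
obs 5: x=-2 → posterior Inverse-Gamma(31/6, 2289/32)
obs 6: x=1 → posterior Inverse-Gamma(17/3, 2289/32)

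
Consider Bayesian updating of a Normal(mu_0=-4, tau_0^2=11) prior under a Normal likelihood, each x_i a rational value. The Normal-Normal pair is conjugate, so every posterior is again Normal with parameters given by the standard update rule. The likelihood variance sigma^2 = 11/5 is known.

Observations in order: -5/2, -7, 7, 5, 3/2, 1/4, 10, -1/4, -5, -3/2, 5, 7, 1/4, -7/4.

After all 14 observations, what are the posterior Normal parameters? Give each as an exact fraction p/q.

obs 1: x=-5/2 → posterior Normal(-11/4, 11/6)
obs 2: x=-7 → posterior Normal(-103/22, 1)
obs 3: x=7 → posterior Normal(-33/32, 11/16)
obs 4: x=5 → posterior Normal(17/42, 11/21)
obs 5: x=3/2 → posterior Normal(8/13, 11/26)
obs 6: x=1/4 → posterior Normal(69/124, 11/31)
obs 7: x=10 → posterior Normal(269/144, 11/36)
obs 8: x=-1/4 → posterior Normal(66/41, 11/41)
obs 9: x=-5 → posterior Normal(41/46, 11/46)
obs 10: x=-3/2 → posterior Normal(67/102, 11/51)
obs 11: x=5 → posterior Normal(117/112, 11/56)
obs 12: x=7 → posterior Normal(187/122, 11/61)
obs 13: x=1/4 → posterior Normal(379/264, 1/6)
obs 14: x=-7/4 → posterior Normal(86/71, 11/71)

mu_0=86/71, tau_0^2=11/71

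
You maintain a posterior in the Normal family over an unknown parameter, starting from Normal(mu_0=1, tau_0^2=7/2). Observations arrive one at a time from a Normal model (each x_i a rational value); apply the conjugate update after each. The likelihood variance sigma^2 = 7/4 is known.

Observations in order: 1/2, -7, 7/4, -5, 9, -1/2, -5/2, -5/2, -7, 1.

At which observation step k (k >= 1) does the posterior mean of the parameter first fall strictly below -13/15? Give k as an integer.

k = 2

obs 1: x=1/2 → posterior Normal(2/3, 7/6)
obs 2: x=-7 → posterior Normal(-12/5, 7/10)
obs 3: x=7/4 → posterior Normal(-17/14, 1/2)
obs 4: x=-5 → posterior Normal(-37/18, 7/18)
obs 5: x=9 → posterior Normal(-1/22, 7/22)
obs 6: x=-1/2 → posterior Normal(-3/26, 7/26)
obs 7: x=-5/2 → posterior Normal(-13/30, 7/30)
obs 8: x=-5/2 → posterior Normal(-23/34, 7/34)
obs 9: x=-7 → posterior Normal(-51/38, 7/38)
obs 10: x=1 → posterior Normal(-47/42, 1/6)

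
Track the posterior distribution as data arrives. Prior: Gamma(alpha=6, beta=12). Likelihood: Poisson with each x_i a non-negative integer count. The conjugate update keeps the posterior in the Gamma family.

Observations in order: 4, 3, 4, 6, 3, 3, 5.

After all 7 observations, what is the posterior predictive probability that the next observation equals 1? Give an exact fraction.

510588881886666419539079383334510756398299257/1717986918400000000000000000000000000000000000

obs 1: x=4 → posterior Gamma(10, 13)
obs 2: x=3 → posterior Gamma(13, 14)
obs 3: x=4 → posterior Gamma(17, 15)
obs 4: x=6 → posterior Gamma(23, 16)
obs 5: x=3 → posterior Gamma(26, 17)
obs 6: x=3 → posterior Gamma(29, 18)
obs 7: x=5 → posterior Gamma(34, 19)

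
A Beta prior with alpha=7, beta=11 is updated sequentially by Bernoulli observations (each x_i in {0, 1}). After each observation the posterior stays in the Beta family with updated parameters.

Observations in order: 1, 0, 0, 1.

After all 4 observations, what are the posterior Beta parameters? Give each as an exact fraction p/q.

alpha=9, beta=13

obs 1: x=1 → posterior Beta(8, 11)
obs 2: x=0 → posterior Beta(8, 12)
obs 3: x=0 → posterior Beta(8, 13)
obs 4: x=1 → posterior Beta(9, 13)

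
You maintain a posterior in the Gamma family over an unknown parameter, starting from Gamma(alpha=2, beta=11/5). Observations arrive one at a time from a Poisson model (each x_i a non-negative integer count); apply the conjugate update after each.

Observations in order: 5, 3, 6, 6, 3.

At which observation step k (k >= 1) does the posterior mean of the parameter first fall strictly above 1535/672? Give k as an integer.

k = 2

obs 1: x=5 → posterior Gamma(7, 16/5)
obs 2: x=3 → posterior Gamma(10, 21/5)
obs 3: x=6 → posterior Gamma(16, 26/5)
obs 4: x=6 → posterior Gamma(22, 31/5)
obs 5: x=3 → posterior Gamma(25, 36/5)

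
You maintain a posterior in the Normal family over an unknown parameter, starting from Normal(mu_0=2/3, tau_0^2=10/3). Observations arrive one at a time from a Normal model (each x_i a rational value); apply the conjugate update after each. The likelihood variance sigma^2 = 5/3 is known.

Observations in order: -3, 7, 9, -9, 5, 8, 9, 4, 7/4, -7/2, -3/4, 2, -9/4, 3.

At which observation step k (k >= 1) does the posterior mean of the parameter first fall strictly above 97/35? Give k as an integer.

obs 1: x=-3 → posterior Normal(-16/9, 10/9)
obs 2: x=7 → posterior Normal(26/15, 2/3)
obs 3: x=9 → posterior Normal(80/21, 10/21)
obs 4: x=-9 → posterior Normal(26/27, 10/27)
obs 5: x=5 → posterior Normal(56/33, 10/33)
obs 6: x=8 → posterior Normal(8/3, 10/39)
obs 7: x=9 → posterior Normal(158/45, 2/9)
obs 8: x=4 → posterior Normal(182/51, 10/51)
obs 9: x=7/4 → posterior Normal(385/114, 10/57)
obs 10: x=-7/2 → posterior Normal(49/18, 10/63)
obs 11: x=-3/4 → posterior Normal(167/69, 10/69)
obs 12: x=2 → posterior Normal(179/75, 2/15)
obs 13: x=-9/4 → posterior Normal(331/162, 10/81)
obs 14: x=3 → posterior Normal(367/174, 10/87)

k = 3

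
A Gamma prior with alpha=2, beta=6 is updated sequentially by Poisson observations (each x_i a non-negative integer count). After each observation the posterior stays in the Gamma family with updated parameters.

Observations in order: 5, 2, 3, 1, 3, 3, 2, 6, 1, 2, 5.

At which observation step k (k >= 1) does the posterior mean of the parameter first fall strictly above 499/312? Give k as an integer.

k = 7

obs 1: x=5 → posterior Gamma(7, 7)
obs 2: x=2 → posterior Gamma(9, 8)
obs 3: x=3 → posterior Gamma(12, 9)
obs 4: x=1 → posterior Gamma(13, 10)
obs 5: x=3 → posterior Gamma(16, 11)
obs 6: x=3 → posterior Gamma(19, 12)
obs 7: x=2 → posterior Gamma(21, 13)
obs 8: x=6 → posterior Gamma(27, 14)
obs 9: x=1 → posterior Gamma(28, 15)
obs 10: x=2 → posterior Gamma(30, 16)
obs 11: x=5 → posterior Gamma(35, 17)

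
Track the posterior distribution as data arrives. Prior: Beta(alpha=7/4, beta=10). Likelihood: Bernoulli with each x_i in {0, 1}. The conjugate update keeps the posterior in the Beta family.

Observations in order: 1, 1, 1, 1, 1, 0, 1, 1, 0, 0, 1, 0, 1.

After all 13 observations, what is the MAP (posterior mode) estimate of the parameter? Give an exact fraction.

obs 1: x=1 → posterior Beta(11/4, 10)
obs 2: x=1 → posterior Beta(15/4, 10)
obs 3: x=1 → posterior Beta(19/4, 10)
obs 4: x=1 → posterior Beta(23/4, 10)
obs 5: x=1 → posterior Beta(27/4, 10)
obs 6: x=0 → posterior Beta(27/4, 11)
obs 7: x=1 → posterior Beta(31/4, 11)
obs 8: x=1 → posterior Beta(35/4, 11)
obs 9: x=0 → posterior Beta(35/4, 12)
obs 10: x=0 → posterior Beta(35/4, 13)
obs 11: x=1 → posterior Beta(39/4, 13)
obs 12: x=0 → posterior Beta(39/4, 14)
obs 13: x=1 → posterior Beta(43/4, 14)

3/7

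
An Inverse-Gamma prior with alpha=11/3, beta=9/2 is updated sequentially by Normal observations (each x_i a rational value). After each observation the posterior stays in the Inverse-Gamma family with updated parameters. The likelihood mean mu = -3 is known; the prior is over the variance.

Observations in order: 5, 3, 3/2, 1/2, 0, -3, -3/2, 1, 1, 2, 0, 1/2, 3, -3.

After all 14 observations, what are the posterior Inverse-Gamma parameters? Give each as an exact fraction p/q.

obs 1: x=5 → posterior Inverse-Gamma(25/6, 73/2)
obs 2: x=3 → posterior Inverse-Gamma(14/3, 109/2)
obs 3: x=3/2 → posterior Inverse-Gamma(31/6, 517/8)
obs 4: x=1/2 → posterior Inverse-Gamma(17/3, 283/4)
obs 5: x=0 → posterior Inverse-Gamma(37/6, 301/4)
obs 6: x=-3 → posterior Inverse-Gamma(20/3, 301/4)
obs 7: x=-3/2 → posterior Inverse-Gamma(43/6, 611/8)
obs 8: x=1 → posterior Inverse-Gamma(23/3, 675/8)
obs 9: x=1 → posterior Inverse-Gamma(49/6, 739/8)
obs 10: x=2 → posterior Inverse-Gamma(26/3, 839/8)
obs 11: x=0 → posterior Inverse-Gamma(55/6, 875/8)
obs 12: x=1/2 → posterior Inverse-Gamma(29/3, 231/2)
obs 13: x=3 → posterior Inverse-Gamma(61/6, 267/2)
obs 14: x=-3 → posterior Inverse-Gamma(32/3, 267/2)

alpha=32/3, beta=267/2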